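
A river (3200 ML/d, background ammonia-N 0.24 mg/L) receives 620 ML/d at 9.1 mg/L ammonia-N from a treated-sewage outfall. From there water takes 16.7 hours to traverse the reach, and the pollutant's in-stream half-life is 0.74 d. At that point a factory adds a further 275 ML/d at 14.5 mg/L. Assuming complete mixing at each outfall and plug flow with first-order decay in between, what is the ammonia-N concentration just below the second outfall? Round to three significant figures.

1.79 mg/L

Mass balance: C = (3200·0.2400 + 620.0·9.100) / 3820 = 6410/3820 = 1.678 mg/L; combined flow 3820 ML/d.
Half-life 0.74 d → k = ln 2 / 0.74 = 0.9367 d⁻¹.
Applying C = C₀e^(−kt): 1.678 × 0.5211 = 0.8744 mg/L.
Second outfall: C = (3820·0.8744 + 275.0·14.50)/4095 = 1.789 mg/L.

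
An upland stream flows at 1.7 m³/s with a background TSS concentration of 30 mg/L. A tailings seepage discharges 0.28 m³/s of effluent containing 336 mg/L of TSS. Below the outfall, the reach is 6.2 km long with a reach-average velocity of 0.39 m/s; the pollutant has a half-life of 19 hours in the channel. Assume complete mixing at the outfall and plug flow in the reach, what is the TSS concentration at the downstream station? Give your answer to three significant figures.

62.4 mg/L

Conservation of mass: C = (1.700·30.00 + 0.2800·336.0) / 1.980 = 145.1/1.980 = 73.27 mg/L.
Travel time t = 6.2·1000 / 0.39 = 15900 s = 4.416 h.
Half-life 19 h → k = ln 2 / 19 = 0.03648 h⁻¹ = 0.8756 d⁻¹.
After decay, C = 73.27 × e^(−kt) = 73.27 × 0.8512 = 62.37 mg/L.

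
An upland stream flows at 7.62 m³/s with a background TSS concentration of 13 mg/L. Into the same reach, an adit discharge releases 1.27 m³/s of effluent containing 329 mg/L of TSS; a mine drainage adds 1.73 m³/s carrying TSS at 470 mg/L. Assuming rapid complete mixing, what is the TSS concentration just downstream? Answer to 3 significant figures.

Conservation of mass: C = (7.620·13.00 + 1.270·329.0 + 1.730·470.0) / 10.62 = 1330/10.62 = 125.2 mg/L.

125 mg/L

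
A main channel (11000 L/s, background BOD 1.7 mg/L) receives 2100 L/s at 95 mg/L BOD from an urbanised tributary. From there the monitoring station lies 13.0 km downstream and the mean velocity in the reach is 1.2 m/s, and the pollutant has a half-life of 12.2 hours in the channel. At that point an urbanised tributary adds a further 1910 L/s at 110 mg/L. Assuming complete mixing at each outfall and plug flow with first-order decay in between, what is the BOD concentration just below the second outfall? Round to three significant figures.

26.2 mg/L

After mixing, C = (11000·1.700 + 2100·95.00) / 13100 = 218200/13100 = 16.66 mg/L; combined flow 13100 L/s.
Travel time t = 13.0·1000 / 1.2 = 10830 s = 3.009 h.
Half-life 12.2 h → k = ln 2 / 12.2 = 0.05682 h⁻¹ = 1.364 d⁻¹.
Decay over the reach: 16.66·exp(−kt) = 16.66·0.8428 = 14.04 mg/L.
At the second outfall, C = (13100·14.04 + 1910·110.0) / (13100 + 1910) = 26.25 mg/L.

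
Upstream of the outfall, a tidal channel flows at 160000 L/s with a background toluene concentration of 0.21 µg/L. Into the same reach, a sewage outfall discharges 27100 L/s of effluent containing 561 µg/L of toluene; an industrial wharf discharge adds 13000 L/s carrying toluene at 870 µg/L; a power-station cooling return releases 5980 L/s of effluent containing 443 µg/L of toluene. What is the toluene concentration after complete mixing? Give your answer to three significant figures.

Mixed concentration C = ΣQC/ΣQ = (160000·0.2100 + 27100·561.0 + 13000·870.0 + 5980·443.0) / 206100 = 29200000/206100 = 141.7 µg/L.

142 µg/L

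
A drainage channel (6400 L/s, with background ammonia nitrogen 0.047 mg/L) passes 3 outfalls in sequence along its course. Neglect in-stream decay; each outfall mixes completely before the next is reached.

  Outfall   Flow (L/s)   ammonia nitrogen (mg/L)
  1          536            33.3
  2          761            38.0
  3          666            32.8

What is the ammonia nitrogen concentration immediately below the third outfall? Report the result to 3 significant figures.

8.24 mg/L

Below outfall 1: Q → 6936 L/s, C = (6400·0.04700 + 536.0·33.30)/6936 = 2.617 mg/L.
Below outfall 2: Q → 7697 L/s, C = (6936·2.617 + 761.0·38.00)/7697 = 6.115 mg/L.
Below outfall 3: Q → 8363 L/s, C = (7697·6.115 + 666.0·32.80)/8363 = 8.240 mg/L.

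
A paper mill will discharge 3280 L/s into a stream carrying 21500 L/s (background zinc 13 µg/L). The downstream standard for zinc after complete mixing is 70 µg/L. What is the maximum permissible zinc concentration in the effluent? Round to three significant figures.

At the limit, (Qr·Cr + Qe·Cₑ)/(Qr + Qe) = 70:
Cₑ = (24780·70 − 21500·13.00) / 3280 = 443.6 µg/L.

444 µg/L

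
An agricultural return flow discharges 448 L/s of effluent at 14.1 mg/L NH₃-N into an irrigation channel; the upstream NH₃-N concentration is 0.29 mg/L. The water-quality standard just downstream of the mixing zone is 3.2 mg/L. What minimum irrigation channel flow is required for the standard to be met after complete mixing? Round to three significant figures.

Set C_mix = 3.2: (Q·0.2900 + 448.0·14.10) / (Q + 448.0) = 3.2
→ Q = 448.0·(14.10 − 3.2)/(3.2 − 0.2900) = 1678 L/s.

1680 L/s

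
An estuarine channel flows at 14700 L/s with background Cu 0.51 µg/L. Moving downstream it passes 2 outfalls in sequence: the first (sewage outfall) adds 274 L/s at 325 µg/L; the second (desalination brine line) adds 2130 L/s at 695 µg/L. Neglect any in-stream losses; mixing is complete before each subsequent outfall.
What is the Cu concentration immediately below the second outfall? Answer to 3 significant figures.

92.2 µg/L

Outfall 1: combined Q = 14970 L/s; C = (14700·0.5100 + 274.0·325.0)/14970 = 6.448 µg/L.
Outfall 2: combined Q = 17100 L/s; C = (14970·6.448 + 2130·695.0)/17100 = 92.19 µg/L.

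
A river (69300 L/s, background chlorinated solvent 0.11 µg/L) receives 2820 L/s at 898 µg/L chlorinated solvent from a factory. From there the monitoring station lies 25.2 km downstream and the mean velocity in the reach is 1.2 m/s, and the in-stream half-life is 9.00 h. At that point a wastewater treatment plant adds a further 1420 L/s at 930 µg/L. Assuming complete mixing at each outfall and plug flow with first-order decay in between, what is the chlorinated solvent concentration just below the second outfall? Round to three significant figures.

40.0 µg/L

Mass balance: C = (69300·0.1100 + 2820·898.0) / 72120 = 2540000/72120 = 35.22 µg/L; combined flow 72120 L/s.
Travel time t = 25.2·1000 / 1.2 = 21000 s = 5.833 h.
Half-life 9.00 h → k = ln 2 / 9.00 = 0.07702 h⁻¹ = 1.848 d⁻¹.
Applying C = C₀e^(−kt): 35.22 × 0.6381 = 22.47 µg/L.
Second outfall: C = (72120·22.47 + 1420·930.0)/73540 = 40.00 µg/L.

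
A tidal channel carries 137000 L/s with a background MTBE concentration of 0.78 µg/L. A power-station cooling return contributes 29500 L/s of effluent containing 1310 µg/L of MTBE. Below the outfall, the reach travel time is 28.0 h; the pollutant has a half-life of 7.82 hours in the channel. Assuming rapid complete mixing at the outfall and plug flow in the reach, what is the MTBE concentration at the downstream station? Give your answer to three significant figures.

Conservation of mass: C = (137000·0.7800 + 29500·1310) / 166500 = 38750000/166500 = 232.7 µg/L.
Half-life 7.82 h → k = ln 2 / 7.82 = 0.08864 h⁻¹ = 2.127 d⁻¹.
After decay, C = 232.7 × e^(−kt) = 232.7 × 0.08359 = 19.45 µg/L.

19.5 µg/L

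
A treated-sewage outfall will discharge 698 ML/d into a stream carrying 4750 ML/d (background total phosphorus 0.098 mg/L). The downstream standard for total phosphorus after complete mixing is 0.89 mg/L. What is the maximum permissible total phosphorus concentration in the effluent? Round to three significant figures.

6.28 mg/L

At the limit, (Qr·Cr + Qe·Cₑ)/(Qr + Qe) = 0.89:
Cₑ = (5448·0.89 − 4750·0.09800) / 698.0 = 6.280 mg/L.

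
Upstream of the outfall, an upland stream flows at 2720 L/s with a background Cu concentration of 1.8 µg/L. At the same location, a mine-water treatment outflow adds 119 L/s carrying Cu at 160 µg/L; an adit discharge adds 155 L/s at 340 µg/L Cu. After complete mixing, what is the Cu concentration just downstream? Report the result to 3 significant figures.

25.6 µg/L

After mixing, C = (2720·1.800 + 119.0·160.0 + 155.0·340.0) / 2994 = 76640/2994 = 25.60 µg/L.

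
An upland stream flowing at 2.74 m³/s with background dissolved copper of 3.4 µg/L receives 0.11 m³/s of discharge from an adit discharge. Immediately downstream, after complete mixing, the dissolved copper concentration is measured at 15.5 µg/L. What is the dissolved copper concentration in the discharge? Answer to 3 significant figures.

317 µg/L

Mass balance: 2.740·3.400 + 0.1100·Cₑ = 2.850·15.50
→ Cₑ = (2.850·15.50 − 2.740·3.400) / 0.1100 = 316.9 µg/L.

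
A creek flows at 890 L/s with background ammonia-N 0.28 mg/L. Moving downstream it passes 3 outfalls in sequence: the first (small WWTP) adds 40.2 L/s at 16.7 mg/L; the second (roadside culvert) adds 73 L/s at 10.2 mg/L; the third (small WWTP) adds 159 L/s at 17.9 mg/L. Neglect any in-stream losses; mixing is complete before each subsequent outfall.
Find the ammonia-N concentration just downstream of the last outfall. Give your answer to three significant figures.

Outfall 1: combined Q = 930.2 L/s; C = (890.0·0.2800 + 40.20·16.70)/930.2 = 0.9896 mg/L.
Outfall 2: combined Q = 1003 L/s; C = (930.2·0.9896 + 73.00·10.20)/1003 = 1.660 mg/L.
Outfall 3: combined Q = 1162 L/s; C = (1003·1.660 + 159.0·17.90)/1162 = 3.882 mg/L.

3.88 mg/L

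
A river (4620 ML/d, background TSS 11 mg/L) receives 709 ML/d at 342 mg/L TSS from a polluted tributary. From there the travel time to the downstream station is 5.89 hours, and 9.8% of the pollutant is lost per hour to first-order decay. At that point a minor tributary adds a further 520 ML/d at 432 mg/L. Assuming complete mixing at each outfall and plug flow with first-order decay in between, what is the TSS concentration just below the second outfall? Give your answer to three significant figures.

65.7 mg/L

Conservation of mass: C = (4620·11.00 + 709.0·342.0) / 5329 = 293300/5329 = 55.04 mg/L; combined flow 5329 ML/d.
9.8%/h lost → k = −ln(1 − 0.098) = 0.1031 h⁻¹.
Decay over the reach: 55.04·exp(−kt) = 55.04·0.5447 = 29.98 mg/L.
Second outfall: C = (5329·29.98 + 520.0·432.0)/5849 = 65.72 mg/L.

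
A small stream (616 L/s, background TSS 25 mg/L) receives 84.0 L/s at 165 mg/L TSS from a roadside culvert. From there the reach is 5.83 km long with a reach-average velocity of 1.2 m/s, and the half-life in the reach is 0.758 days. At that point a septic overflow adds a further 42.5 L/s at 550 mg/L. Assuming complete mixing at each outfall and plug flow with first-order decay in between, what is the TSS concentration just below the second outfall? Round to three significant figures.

68.9 mg/L

Flow-weighted average: C = (616.0·25.00 + 84.00·165.0) / 700.0 = 29260/700.0 = 41.80 mg/L; combined flow 700.0 L/s.
Travel time t = 5.83·1000 / 1.2 = 4858 s = 1.350 h.
Half-life 0.758 d → k = ln 2 / 0.758 = 0.9144 d⁻¹.
First-order decay: C = 41.80·exp(−k·t) = 41.80·0.9499 = 39.70 mg/L.
Second outfall: C = (700.0·39.70 + 42.50·550.0)/742.5 = 68.91 mg/L.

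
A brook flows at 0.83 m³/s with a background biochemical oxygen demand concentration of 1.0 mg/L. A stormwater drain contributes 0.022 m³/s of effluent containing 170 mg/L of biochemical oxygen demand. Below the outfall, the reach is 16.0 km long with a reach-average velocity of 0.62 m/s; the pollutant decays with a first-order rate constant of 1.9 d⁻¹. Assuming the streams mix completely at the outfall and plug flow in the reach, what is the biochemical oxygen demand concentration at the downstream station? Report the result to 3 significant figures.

Mass balance: C = (0.8300·1.000 + 0.02200·170.0) / 0.8520 = 4.570/0.8520 = 5.364 mg/L.
Travel time t = 16.0·1000 / 0.62 = 25810 s = 7.168 h.
Decay over the reach: 5.364·exp(−kt) = 5.364·0.5669 = 3.041 mg/L.

3.04 mg/L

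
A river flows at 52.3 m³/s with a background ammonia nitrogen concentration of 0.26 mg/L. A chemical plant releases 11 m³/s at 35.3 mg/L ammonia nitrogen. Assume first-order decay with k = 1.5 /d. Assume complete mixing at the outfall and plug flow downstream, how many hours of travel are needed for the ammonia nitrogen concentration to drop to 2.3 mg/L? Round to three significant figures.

16.2 h

Mass balance: C = (52.30·0.2600 + 11.00·35.30) / 63.30 = 401.9/63.30 = 6.349 mg/L.
6.349·exp(−k·t) = 2.3 → t = ln(6.349/2.3)/k = 58490 s = 16.25 h.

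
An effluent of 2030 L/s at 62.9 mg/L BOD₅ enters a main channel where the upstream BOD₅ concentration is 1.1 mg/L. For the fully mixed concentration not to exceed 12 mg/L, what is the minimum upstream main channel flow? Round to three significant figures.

Set C_mix = 12: (Q·1.100 + 2030·62.90) / (Q + 2030) = 12
→ Q = 2030·(62.90 − 12)/(12 − 1.100) = 9480 L/s.

9480 L/s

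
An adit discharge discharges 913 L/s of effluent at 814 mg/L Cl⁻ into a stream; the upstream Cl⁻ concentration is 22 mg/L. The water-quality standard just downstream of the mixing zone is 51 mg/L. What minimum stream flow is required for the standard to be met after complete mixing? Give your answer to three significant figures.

Set C_mix = 51: (Q·22.00 + 913.0·814.0) / (Q + 913.0) = 51
→ Q = 913.0·(814.0 − 51)/(51 − 22.00) = 24020 L/s.

24000 L/s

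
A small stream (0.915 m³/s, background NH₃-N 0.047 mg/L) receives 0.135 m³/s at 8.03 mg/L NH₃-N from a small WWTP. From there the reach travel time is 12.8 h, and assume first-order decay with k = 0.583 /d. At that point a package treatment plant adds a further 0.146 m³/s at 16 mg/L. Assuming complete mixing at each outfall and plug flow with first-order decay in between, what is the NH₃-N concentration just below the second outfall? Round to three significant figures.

2.64 mg/L

After mixing, C = (0.9150·0.04700 + 0.1350·8.030) / 1.050 = 1.127/1.050 = 1.073 mg/L; combined flow 1.050 m³/s.
Applying C = C₀e^(−kt): 1.073 × 0.7328 = 0.7865 mg/L.
At the second outfall, C = (1.050·0.7865 + 0.1460·16.00) / (1.050 + 0.1460) = 2.644 mg/L.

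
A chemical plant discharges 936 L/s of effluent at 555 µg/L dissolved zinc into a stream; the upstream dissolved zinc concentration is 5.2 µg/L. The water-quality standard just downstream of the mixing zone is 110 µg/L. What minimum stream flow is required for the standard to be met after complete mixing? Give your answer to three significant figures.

3970 L/s

Set C_mix = 110: (Q·5.200 + 936.0·555.0) / (Q + 936.0) = 110
→ Q = 936.0·(555.0 − 110)/(110 − 5.200) = 3974 L/s.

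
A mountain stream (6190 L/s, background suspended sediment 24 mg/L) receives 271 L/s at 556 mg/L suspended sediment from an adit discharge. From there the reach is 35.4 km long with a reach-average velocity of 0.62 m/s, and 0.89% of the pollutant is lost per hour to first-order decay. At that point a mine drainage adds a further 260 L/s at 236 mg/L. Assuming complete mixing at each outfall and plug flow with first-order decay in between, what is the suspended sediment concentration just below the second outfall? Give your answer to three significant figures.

Conservation of mass: C = (6190·24.00 + 271.0·556.0) / 6461 = 299200/6461 = 46.31 mg/L; combined flow 6461 L/s.
Travel time t = 35.4·1000 / 0.62 = 57100 s = 15.86 h.
0.89%/h lost → k = −ln(1 − 0.0089) = 0.008940 h⁻¹.
First-order decay: C = 46.31·exp(−k·t) = 46.31·0.8678 = 40.19 mg/L.
Second outfall: C = (6461·40.19 + 260.0·236.0)/6721 = 47.77 mg/L.

47.8 mg/L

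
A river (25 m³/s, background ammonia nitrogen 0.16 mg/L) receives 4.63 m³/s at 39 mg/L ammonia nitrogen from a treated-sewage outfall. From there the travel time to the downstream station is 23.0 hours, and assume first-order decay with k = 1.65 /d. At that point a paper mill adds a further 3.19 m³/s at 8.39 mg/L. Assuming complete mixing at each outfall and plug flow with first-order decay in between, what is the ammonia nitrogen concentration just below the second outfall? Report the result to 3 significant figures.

1.97 mg/L

Flow-weighted average: C = (25.00·0.1600 + 4.630·39.00) / 29.63 = 184.6/29.63 = 6.229 mg/L; combined flow 29.63 m³/s.
Decay over the reach: 6.229·exp(−kt) = 6.229·0.2057 = 1.281 mg/L.
At the second outfall, C = (29.63·1.281 + 3.190·8.390) / (29.63 + 3.190) = 1.972 mg/L.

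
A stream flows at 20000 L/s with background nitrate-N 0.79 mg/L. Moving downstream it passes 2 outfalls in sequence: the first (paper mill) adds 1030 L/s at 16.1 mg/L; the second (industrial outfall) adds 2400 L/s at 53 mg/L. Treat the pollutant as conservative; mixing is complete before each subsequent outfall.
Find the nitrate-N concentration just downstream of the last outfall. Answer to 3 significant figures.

After outfall 1: Q = 20000 + 1030 = 21030 L/s; C = (20000·0.7900 + 1030·16.10)/21030 = 1.540 mg/L.
After outfall 2: Q = 21030 + 2400 = 23430 L/s; C = (21030·1.540 + 2400·53.00)/23430 = 6.811 mg/L.

6.81 mg/L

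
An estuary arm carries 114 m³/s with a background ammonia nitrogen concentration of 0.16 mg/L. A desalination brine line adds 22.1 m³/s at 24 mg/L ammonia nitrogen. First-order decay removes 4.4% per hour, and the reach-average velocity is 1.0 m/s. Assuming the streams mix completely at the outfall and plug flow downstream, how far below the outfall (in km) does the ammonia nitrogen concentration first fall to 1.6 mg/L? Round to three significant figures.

Flow-weighted average: C = (114.0·0.1600 + 22.10·24.00) / 136.1 = 548.6/136.1 = 4.031 mg/L.
4.4%/h lost → k = −ln(1 − 0.044) = 0.04500 h⁻¹.
Set 4.031·exp(−k·t) = 1.6 → t = ln(4.031/1.6)/k = 73930 s = 20.54 h.
Distance = v·t = 1.0·73930 = 73930 m = 73.93 km.

73.9 km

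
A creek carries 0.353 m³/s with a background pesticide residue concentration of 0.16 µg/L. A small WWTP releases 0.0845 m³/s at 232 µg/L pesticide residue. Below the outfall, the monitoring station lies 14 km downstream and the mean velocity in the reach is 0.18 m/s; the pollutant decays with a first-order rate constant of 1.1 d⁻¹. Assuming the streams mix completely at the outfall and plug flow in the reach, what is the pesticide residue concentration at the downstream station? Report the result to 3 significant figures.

16.7 µg/L

Mixed concentration C = ΣQC/ΣQ = (0.3530·0.1600 + 0.08450·232.0) / 0.4375 = 19.66/0.4375 = 44.94 µg/L.
Travel time t = 14·1000 / 0.18 = 77780 s = 21.60 h.
Decay over the reach: 44.94·exp(−kt) = 44.94·0.3715 = 16.69 µg/L.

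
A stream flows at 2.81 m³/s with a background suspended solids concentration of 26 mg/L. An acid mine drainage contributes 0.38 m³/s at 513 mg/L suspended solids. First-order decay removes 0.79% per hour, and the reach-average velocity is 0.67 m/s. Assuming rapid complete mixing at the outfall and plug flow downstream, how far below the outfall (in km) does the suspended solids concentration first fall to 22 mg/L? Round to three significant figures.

407 km

Mixed concentration C = ΣQC/ΣQ = (2.810·26.00 + 0.3800·513.0) / 3.190 = 268.0/3.190 = 84.01 mg/L.
0.79%/h lost → k = −ln(1 − 0.0079) = 0.007931 h⁻¹.
Set 84.01·exp(−k·t) = 22 → t = ln(84.01/22)/k = 608200 s = 168.9 h.
Distance = v·t = 0.67·608200 = 407500 m = 407.5 km.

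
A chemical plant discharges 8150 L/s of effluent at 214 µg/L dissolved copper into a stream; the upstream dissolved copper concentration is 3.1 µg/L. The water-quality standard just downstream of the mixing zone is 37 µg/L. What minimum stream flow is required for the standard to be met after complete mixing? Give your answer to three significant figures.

Set C_mix = 37: (Q·3.100 + 8150·214.0) / (Q + 8150) = 37
→ Q = 8150·(214.0 − 37)/(37 − 3.100) = 42550 L/s.

42600 L/s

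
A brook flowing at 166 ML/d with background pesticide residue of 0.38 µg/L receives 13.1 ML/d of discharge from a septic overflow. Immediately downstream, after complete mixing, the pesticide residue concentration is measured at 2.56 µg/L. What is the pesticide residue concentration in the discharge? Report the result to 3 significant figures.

Mass balance: 166.0·0.3800 + 13.10·Cₑ = 179.1·2.560
→ Cₑ = (179.1·2.560 − 166.0·0.3800) / 13.10 = 30.18 µg/L.

30.2 µg/L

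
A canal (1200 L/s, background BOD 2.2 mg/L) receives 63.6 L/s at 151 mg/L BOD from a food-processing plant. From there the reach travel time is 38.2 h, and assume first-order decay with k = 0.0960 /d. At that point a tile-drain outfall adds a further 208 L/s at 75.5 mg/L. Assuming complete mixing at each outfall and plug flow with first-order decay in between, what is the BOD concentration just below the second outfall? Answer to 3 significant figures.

17.8 mg/L

Flow-weighted average: C = (1200·2.200 + 63.60·151.0) / 1264 = 12240/1264 = 9.689 mg/L; combined flow 1264 L/s.
Applying C = C₀e^(−kt): 9.689 × 0.8583 = 8.316 mg/L.
At the second outfall, C = (1264·8.316 + 208.0·75.50) / (1264 + 208.0) = 17.81 mg/L.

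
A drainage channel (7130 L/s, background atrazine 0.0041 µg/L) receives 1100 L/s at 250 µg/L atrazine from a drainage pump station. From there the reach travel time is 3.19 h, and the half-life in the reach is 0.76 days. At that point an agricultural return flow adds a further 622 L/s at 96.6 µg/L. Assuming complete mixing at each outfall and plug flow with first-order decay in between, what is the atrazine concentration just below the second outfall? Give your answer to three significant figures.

Mixed concentration C = ΣQC/ΣQ = (7130·0.004100 + 1100·250.0) / 8230 = 275000/8230 = 33.42 µg/L; combined flow 8230 L/s.
Half-life 0.76 d → k = ln 2 / 0.76 = 0.9120 d⁻¹.
After decay, C = 33.42 × e^(−kt) = 33.42 × 0.8858 = 29.60 µg/L.
Second outfall: C = (8230·29.60 + 622.0·96.60)/8852 = 34.31 µg/L.

34.3 µg/L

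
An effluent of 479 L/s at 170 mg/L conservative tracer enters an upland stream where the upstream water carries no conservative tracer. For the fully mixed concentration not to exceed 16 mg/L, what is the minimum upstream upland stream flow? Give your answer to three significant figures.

4610 L/s

Set C_mix = 16: (Q·0 + 479.0·170.0) / (Q + 479.0) = 16
→ Q = 479.0·(170.0 − 16)/(16 − 0) = 4610 L/s.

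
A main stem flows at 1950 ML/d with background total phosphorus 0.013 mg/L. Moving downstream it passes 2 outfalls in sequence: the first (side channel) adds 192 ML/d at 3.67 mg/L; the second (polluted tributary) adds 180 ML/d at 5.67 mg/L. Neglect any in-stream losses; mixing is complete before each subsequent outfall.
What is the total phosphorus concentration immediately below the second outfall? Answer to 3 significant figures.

0.754 mg/L

Outfall 1: combined Q = 2142 ML/d; C = (1950·0.01300 + 192.0·3.670)/2142 = 0.3408 mg/L.
Outfall 2: combined Q = 2322 ML/d; C = (2142·0.3408 + 180.0·5.670)/2322 = 0.7539 mg/L.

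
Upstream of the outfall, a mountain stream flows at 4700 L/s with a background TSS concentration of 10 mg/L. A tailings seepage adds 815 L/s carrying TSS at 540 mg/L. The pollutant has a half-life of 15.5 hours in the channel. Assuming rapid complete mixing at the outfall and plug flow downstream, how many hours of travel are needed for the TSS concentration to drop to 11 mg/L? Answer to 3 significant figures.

Mixed concentration C = ΣQC/ΣQ = (4700·10.00 + 815.0·540.0) / 5515 = 487100/5515 = 88.32 mg/L.
Half-life 15.5 h → k = ln 2 / 15.5 = 0.04472 h⁻¹ = 1.073 d⁻¹.
88.32·exp(−k·t) = 11 → t = ln(88.32/11)/k = 167700 s = 46.58 h.

46.6 h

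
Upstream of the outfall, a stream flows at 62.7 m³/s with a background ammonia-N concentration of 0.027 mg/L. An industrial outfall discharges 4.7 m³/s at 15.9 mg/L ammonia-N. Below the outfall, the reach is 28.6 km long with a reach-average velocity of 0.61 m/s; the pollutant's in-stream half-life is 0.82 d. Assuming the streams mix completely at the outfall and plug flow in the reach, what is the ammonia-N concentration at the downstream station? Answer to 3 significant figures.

Conservation of mass: C = (62.70·0.02700 + 4.700·15.90) / 67.40 = 76.42/67.40 = 1.134 mg/L.
Travel time t = 28.6·1000 / 0.61 = 46890 s = 13.02 h.
Half-life 0.82 d → k = ln 2 / 0.82 = 0.8453 d⁻¹.
Decay over the reach: 1.134·exp(−kt) = 1.134·0.6321 = 0.7167 mg/L.

0.717 mg/L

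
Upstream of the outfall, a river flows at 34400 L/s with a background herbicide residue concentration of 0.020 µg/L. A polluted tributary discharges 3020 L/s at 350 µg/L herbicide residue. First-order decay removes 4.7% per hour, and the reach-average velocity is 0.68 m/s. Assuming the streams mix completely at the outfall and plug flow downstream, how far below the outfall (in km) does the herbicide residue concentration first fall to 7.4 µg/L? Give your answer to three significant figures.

68.1 km

Mixed concentration C = ΣQC/ΣQ = (34400·0.02000 + 3020·350.0) / 37420 = 1058000/37420 = 28.27 µg/L.
4.7%/h lost → k = −ln(1 − 0.047) = 0.04814 h⁻¹.
Set 28.27·exp(−k·t) = 7.4 → t = ln(28.27/7.4)/k = 100200 s = 27.84 h.
Distance = v·t = 0.68·100200 = 68150 m = 68.15 km.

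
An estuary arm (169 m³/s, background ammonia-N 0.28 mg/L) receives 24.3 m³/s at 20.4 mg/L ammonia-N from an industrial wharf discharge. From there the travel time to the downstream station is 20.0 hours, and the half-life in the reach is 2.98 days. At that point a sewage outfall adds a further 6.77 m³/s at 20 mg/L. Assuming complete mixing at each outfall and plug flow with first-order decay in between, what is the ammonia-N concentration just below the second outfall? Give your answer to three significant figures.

2.91 mg/L

After mixing, C = (169.0·0.2800 + 24.30·20.40) / 193.3 = 543.0/193.3 = 2.809 mg/L; combined flow 193.3 m³/s.
Half-life 2.98 d → k = ln 2 / 2.98 = 0.2326 d⁻¹.
First-order decay: C = 2.809·exp(−k·t) = 2.809·0.8238 = 2.314 mg/L.
At the second outfall, C = (193.3·2.314 + 6.770·20.00) / (193.3 + 6.770) = 2.913 mg/L.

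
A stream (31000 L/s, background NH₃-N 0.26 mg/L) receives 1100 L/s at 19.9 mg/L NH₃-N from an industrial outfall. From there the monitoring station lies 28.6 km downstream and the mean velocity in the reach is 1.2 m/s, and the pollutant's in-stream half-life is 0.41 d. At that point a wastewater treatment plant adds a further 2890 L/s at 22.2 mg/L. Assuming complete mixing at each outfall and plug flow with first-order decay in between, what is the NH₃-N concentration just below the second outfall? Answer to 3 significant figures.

Flow-weighted average: C = (31000·0.2600 + 1100·19.90) / 32100 = 29950/32100 = 0.9330 mg/L; combined flow 32100 L/s.
Travel time t = 28.6·1000 / 1.2 = 23830 s = 6.620 h.
Half-life 0.41 d → k = ln 2 / 0.41 = 1.691 d⁻¹.
Applying C = C₀e^(−kt): 0.9330 × 0.6273 = 0.5853 mg/L.
At the second outfall, C = (32100·0.5853 + 2890·22.20) / (32100 + 2890) = 2.371 mg/L.

2.37 mg/L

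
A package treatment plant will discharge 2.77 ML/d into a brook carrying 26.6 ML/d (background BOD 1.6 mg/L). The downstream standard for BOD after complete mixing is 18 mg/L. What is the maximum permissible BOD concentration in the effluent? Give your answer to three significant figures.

175 mg/L

At the limit, (Qr·Cr + Qe·Cₑ)/(Qr + Qe) = 18:
Cₑ = (29.37·18 − 26.60·1.600) / 2.770 = 175.5 mg/L.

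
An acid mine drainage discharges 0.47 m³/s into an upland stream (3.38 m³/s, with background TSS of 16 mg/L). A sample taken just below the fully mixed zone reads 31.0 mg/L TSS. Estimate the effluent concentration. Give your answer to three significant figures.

139 mg/L

Mass balance: 3.380·16.00 + 0.4700·Cₑ = 3.850·31.00
→ Cₑ = (3.850·31.00 − 3.380·16.00) / 0.4700 = 138.9 mg/L.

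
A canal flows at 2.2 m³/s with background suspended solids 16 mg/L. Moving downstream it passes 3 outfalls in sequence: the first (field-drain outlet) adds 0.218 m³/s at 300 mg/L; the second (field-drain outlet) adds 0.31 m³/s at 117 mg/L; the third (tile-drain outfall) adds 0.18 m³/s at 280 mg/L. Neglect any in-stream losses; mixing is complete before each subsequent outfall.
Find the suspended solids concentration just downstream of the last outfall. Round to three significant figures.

Below outfall 1: Q → 2.418 m³/s, C = (2.200·16.00 + 0.2180·300.0)/2.418 = 41.60 mg/L.
Below outfall 2: Q → 2.728 m³/s, C = (2.418·41.60 + 0.3100·117.0)/2.728 = 50.17 mg/L.
Below outfall 3: Q → 2.908 m³/s, C = (2.728·50.17 + 0.1800·280.0)/2.908 = 64.40 mg/L.

64.4 mg/L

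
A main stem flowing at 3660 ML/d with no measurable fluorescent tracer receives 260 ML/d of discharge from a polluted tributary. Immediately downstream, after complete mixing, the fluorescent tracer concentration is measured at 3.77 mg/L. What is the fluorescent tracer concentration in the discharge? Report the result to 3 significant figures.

56.8 mg/L

Mass balance: 3660·0 + 260.0·Cₑ = 3920·3.770
→ Cₑ = (3920·3.770 − 3660·0) / 260.0 = 56.84 mg/L.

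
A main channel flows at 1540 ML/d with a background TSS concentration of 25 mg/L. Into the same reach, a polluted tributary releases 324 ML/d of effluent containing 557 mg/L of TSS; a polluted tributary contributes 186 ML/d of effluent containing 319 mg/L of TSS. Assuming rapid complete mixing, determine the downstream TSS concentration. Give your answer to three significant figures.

Mass balance: C = (1540·25.00 + 324.0·557.0 + 186.0·319.0) / 2050 = 278300/2050 = 135.8 mg/L.

136 mg/L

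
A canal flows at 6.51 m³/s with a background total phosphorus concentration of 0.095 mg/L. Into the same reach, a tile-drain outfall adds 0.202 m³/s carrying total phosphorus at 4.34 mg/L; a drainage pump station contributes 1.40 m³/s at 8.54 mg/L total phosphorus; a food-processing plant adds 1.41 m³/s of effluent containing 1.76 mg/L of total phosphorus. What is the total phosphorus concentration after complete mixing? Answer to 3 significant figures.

Mixed concentration C = ΣQC/ΣQ = (6.510·0.09500 + 0.2020·4.340 + 1.400·8.540 + 1.410·1.760) / 9.522 = 15.93/9.522 = 1.673 mg/L.

1.67 mg/L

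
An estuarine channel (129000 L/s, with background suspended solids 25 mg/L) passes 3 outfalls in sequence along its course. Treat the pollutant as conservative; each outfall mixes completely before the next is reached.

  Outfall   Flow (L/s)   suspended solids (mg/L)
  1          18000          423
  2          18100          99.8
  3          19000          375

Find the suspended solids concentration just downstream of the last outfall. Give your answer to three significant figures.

Below outfall 1: Q → 147000 L/s, C = (129000·25.00 + 18000·423.0)/147000 = 73.73 mg/L.
Below outfall 2: Q → 165100 L/s, C = (147000·73.73 + 18100·99.80)/165100 = 76.59 mg/L.
Below outfall 3: Q → 184100 L/s, C = (165100·76.59 + 19000·375.0)/184100 = 107.4 mg/L.

107 mg/L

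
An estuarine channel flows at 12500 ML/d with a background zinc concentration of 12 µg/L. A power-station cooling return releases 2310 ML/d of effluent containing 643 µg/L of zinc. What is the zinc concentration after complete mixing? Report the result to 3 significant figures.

Conservation of mass: C = (12500·12.00 + 2310·643.0) / 14810 = 1635000/14810 = 110.4 µg/L.

110 µg/L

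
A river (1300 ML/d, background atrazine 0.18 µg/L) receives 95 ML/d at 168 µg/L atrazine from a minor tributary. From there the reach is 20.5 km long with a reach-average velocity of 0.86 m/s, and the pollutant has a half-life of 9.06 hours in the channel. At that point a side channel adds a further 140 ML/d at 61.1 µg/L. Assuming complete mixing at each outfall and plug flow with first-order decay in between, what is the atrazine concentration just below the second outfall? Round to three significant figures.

11.9 µg/L

Flow-weighted average: C = (1300·0.1800 + 95.00·168.0) / 1395 = 16190/1395 = 11.61 µg/L; combined flow 1395 ML/d.
Travel time t = 20.5·1000 / 0.86 = 23840 s = 6.621 h.
Half-life 9.06 h → k = ln 2 / 9.06 = 0.07651 h⁻¹ = 1.836 d⁻¹.
After decay, C = 11.61 × e^(−kt) = 11.61 × 0.6026 = 6.995 µg/L.
At the second outfall, C = (1395·6.995 + 140.0·61.10) / (1395 + 140.0) = 11.93 µg/L.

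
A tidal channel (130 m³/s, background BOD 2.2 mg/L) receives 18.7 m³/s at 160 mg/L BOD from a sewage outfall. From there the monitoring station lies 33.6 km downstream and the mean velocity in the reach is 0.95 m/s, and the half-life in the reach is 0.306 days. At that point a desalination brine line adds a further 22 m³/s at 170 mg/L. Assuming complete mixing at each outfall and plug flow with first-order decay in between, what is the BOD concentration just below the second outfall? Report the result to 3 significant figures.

Conservation of mass: C = (130.0·2.200 + 18.70·160.0) / 148.7 = 3278/148.7 = 22.04 mg/L; combined flow 148.7 m³/s.
Travel time t = 33.6·1000 / 0.95 = 35370 s = 9.825 h.
Half-life 0.306 d → k = ln 2 / 0.306 = 2.265 d⁻¹.
Decay over the reach: 22.04·exp(−kt) = 22.04·0.3956 = 8.721 mg/L.
Second outfall: C = (148.7·8.721 + 22.00·170.0)/170.7 = 29.51 mg/L.

29.5 mg/L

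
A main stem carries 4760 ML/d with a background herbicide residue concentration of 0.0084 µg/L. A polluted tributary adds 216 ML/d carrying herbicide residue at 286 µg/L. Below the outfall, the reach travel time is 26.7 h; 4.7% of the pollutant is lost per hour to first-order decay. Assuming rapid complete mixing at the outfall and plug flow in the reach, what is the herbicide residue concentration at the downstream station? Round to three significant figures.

After mixing, C = (4760·0.008400 + 216.0·286.0) / 4976 = 61820/4976 = 12.42 µg/L.
4.7%/h lost → k = −ln(1 − 0.047) = 0.04814 h⁻¹.
Applying C = C₀e^(−kt): 12.42 × 0.2766 = 3.436 µg/L.

3.44 µg/L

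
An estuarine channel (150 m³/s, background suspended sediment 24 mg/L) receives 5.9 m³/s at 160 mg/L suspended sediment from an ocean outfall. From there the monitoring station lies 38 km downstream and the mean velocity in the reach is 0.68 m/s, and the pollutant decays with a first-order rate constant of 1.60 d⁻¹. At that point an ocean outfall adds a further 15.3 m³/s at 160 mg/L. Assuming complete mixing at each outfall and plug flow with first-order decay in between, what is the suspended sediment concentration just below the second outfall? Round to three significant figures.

23.7 mg/L

After mixing, C = (150.0·24.00 + 5.900·160.0) / 155.9 = 4544/155.9 = 29.15 mg/L; combined flow 155.9 m³/s.
Travel time t = 38·1000 / 0.68 = 55880 s = 15.52 h.
Applying C = C₀e^(−kt): 29.15 × 0.3553 = 10.36 mg/L.
At the second outfall, C = (155.9·10.36 + 15.30·160.0) / (155.9 + 15.30) = 23.73 mg/L.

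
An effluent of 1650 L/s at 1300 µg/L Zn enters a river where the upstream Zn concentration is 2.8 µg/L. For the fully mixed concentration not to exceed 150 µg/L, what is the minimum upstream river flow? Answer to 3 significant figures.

Set C_mix = 150: (Q·2.800 + 1650·1300) / (Q + 1650) = 150
→ Q = 1650·(1300 − 150)/(150 − 2.800) = 12890 L/s.

12900 L/s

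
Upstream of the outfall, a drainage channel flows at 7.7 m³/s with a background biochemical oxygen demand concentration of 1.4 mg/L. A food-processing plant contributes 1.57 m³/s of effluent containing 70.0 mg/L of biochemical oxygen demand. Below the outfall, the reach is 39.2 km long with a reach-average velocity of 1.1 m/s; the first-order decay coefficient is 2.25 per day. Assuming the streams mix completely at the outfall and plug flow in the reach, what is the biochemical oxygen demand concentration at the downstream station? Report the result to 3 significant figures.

5.15 mg/L

After mixing, C = (7.700·1.400 + 1.570·70.00) / 9.270 = 120.7/9.270 = 13.02 mg/L.
Travel time t = 39.2·1000 / 1.1 = 35640 s = 9.899 h.
After decay, C = 13.02 × e^(−kt) = 13.02 × 0.3953 = 5.147 mg/L.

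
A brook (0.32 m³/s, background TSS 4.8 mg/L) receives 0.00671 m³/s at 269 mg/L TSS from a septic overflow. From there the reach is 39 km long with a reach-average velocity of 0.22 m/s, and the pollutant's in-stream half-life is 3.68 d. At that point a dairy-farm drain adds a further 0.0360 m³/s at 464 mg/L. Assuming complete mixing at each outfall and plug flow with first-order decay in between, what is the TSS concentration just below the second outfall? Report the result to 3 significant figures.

52.3 mg/L

Mixed concentration C = ΣQC/ΣQ = (0.3200·4.800 + 0.006710·269.0) / 0.3267 = 3.341/0.3267 = 10.23 mg/L; combined flow 0.3267 m³/s.
Travel time t = 39·1000 / 0.22 = 177300 s = 49.24 h.
Half-life 3.68 d → k = ln 2 / 3.68 = 0.1884 d⁻¹.
Applying C = C₀e^(−kt): 10.23 × 0.6795 = 6.948 mg/L.
Second outfall: C = (0.3267·6.948 + 0.03600·464.0)/0.3627 = 52.31 mg/L.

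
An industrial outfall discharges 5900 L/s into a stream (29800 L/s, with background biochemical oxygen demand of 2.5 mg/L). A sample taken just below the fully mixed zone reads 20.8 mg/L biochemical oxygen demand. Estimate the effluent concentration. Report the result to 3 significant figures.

Mass balance: 29800·2.500 + 5900·Cₑ = 35700·20.80
→ Cₑ = (35700·20.80 − 29800·2.500) / 5900 = 113.2 mg/L.

113 mg/L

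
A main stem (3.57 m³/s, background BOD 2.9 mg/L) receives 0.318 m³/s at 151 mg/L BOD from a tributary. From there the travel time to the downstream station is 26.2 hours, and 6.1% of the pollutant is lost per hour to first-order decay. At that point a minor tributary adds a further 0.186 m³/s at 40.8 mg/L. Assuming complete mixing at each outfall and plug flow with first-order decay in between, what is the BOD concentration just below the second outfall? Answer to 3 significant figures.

Mass balance: C = (3.570·2.900 + 0.3180·151.0) / 3.888 = 58.37/3.888 = 15.01 mg/L; combined flow 3.888 m³/s.
6.1%/h lost → k = −ln(1 − 0.061) = 0.06294 h⁻¹.
Decay over the reach: 15.01·exp(−kt) = 15.01·0.1922 = 2.886 mg/L.
Second outfall: C = (3.888·2.886 + 0.1860·40.80)/4.074 = 4.617 mg/L.

4.62 mg/L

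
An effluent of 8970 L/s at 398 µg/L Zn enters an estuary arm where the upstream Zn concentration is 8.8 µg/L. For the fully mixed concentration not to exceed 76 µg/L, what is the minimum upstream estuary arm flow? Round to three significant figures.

43000 L/s

Set C_mix = 76: (Q·8.800 + 8970·398.0) / (Q + 8970) = 76
→ Q = 8970·(398.0 − 76)/(76 − 8.800) = 42980 L/s.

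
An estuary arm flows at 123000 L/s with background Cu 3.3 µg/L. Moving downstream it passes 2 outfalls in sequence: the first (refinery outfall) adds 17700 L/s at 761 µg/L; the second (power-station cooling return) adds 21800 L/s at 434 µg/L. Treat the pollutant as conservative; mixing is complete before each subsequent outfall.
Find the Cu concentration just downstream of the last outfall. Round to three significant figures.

144 µg/L

After outfall 1: Q = 123000 + 17700 = 140700 L/s; C = (123000·3.300 + 17700·761.0)/140700 = 98.62 µg/L.
After outfall 2: Q = 140700 + 21800 = 162500 L/s; C = (140700·98.62 + 21800·434.0)/162500 = 143.6 µg/L.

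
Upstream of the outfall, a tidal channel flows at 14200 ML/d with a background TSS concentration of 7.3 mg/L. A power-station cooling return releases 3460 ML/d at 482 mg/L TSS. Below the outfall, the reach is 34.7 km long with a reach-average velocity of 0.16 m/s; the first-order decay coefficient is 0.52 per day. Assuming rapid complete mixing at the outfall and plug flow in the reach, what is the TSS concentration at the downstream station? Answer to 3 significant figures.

Conservation of mass: C = (14200·7.300 + 3460·482.0) / 17660 = 1771000/17660 = 100.3 mg/L.
Travel time t = 34.7·1000 / 0.16 = 216900 s = 60.24 h.
After decay, C = 100.3 × e^(−kt) = 100.3 × 0.2711 = 27.19 mg/L.

27.2 mg/L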